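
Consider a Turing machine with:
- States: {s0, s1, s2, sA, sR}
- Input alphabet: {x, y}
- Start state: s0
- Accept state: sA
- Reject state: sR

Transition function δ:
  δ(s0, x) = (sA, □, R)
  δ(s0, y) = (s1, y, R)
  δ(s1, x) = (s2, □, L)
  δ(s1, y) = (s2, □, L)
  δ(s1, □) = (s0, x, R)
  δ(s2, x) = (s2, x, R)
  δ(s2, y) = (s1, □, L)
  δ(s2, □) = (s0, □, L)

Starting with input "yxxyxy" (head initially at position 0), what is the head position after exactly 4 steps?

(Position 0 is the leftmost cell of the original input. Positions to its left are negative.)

Execution trace (head position shown):
Step 0: [s0]yxxyxy  (head at position 0)
Step 1: move right → y[s1]xxyxy  (head at position 1)
Step 2: move left → [s2]y□xyxy  (head at position 0)
Step 3: move left → [s1]□□□xyxy  (head at position -1)
Step 4: move right → x[s0]□□xyxy  (head at position 0)

After 4 steps, the head is at position 0.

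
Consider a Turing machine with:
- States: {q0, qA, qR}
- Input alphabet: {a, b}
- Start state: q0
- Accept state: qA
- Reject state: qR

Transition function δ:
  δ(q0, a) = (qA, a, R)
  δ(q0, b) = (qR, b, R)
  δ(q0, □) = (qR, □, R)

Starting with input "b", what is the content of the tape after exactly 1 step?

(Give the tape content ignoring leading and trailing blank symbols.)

Execution trace:
Initial: [q0]b
Step 1: δ(q0, b) = (qR, b, R) → b[qR]□

The machine reaches the reject state qR and halts.

After 1 step, the tape (ignoring leading/trailing blanks) is: b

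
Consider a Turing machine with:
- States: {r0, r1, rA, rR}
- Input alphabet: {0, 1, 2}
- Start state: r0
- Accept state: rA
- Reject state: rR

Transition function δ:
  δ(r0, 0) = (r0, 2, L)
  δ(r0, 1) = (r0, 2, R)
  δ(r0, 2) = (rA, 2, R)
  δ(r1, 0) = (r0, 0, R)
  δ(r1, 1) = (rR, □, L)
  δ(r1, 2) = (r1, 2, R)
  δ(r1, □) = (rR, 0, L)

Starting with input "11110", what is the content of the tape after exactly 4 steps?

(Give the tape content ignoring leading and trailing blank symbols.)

Execution trace:
Initial: [r0]11110
Step 1: δ(r0, 1) = (r0, 2, R) → 2[r0]1110
Step 2: δ(r0, 1) = (r0, 2, R) → 22[r0]110
Step 3: δ(r0, 1) = (r0, 2, R) → 222[r0]10
Step 4: δ(r0, 1) = (r0, 2, R) → 2222[r0]0

After 4 steps, the tape (ignoring leading/trailing blanks) is: 22220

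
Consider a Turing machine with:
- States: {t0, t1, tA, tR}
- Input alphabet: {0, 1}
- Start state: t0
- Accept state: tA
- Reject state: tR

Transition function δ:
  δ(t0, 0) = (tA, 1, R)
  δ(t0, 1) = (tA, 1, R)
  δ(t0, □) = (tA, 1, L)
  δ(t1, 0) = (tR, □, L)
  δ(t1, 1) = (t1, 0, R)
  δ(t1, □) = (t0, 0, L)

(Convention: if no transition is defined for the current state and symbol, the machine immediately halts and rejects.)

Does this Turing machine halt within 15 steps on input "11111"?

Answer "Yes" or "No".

Execution trace:
Initial: [t0]11111
Step 1: δ(t0, 1) = (tA, 1, R) → 1[tA]1111

The machine reaches the accept state tA and halts.
The machine halted after 1 step (within the 15-step bound).

Answer: Yes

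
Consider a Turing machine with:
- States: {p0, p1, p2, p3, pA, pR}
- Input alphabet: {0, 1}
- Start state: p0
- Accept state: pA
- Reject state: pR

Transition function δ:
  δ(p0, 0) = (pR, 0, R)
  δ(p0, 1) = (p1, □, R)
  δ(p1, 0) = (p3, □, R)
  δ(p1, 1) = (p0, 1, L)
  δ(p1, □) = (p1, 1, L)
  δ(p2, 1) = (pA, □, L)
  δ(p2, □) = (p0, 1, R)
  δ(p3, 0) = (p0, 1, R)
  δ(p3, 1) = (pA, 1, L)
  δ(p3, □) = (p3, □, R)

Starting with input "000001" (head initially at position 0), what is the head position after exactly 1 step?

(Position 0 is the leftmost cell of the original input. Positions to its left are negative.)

Execution trace (head position shown):
Step 0: [p0]000001  (head at position 0)
Step 1: move right → 0[pR]00001  (head at position 1)

After 1 step, the head is at position 1.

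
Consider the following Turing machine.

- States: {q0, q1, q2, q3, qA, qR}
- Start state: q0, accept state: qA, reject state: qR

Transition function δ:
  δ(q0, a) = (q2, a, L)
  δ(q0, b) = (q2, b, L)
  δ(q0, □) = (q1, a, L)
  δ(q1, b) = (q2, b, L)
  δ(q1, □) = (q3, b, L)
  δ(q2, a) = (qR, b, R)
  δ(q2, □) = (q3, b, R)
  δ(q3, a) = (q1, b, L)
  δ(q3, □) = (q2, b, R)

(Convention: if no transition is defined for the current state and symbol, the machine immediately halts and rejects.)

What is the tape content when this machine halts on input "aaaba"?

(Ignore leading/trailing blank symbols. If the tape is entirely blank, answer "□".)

Execution trace:
Initial: [q0]aaaba
Step 1: δ(q0, a) = (q2, a, L) → [q2]□aaaba
Step 2: δ(q2, □) = (q3, b, R) → b[q3]aaaba
Step 3: δ(q3, a) = (q1, b, L) → [q1]bbaaba
Step 4: δ(q1, b) = (q2, b, L) → [q2]□bbaaba
Step 5: δ(q2, □) = (q3, b, R) → b[q3]bbaaba

No transition is defined for δ(q3, b). By convention the machine halts and rejects.

Final tape (ignoring leading/trailing blanks): bbbaaba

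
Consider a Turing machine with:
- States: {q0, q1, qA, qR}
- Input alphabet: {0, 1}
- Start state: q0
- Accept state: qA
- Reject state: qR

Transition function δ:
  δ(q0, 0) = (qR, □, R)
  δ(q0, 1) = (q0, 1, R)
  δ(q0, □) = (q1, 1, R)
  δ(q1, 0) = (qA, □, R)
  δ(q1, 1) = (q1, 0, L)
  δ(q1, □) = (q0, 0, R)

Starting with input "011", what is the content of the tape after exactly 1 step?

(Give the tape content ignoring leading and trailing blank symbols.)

Execution trace:
Initial: [q0]011
Step 1: δ(q0, 0) = (qR, □, R) → □[qR]11

The machine reaches the reject state qR and halts.

After 1 step, the tape (ignoring leading/trailing blanks) is: 11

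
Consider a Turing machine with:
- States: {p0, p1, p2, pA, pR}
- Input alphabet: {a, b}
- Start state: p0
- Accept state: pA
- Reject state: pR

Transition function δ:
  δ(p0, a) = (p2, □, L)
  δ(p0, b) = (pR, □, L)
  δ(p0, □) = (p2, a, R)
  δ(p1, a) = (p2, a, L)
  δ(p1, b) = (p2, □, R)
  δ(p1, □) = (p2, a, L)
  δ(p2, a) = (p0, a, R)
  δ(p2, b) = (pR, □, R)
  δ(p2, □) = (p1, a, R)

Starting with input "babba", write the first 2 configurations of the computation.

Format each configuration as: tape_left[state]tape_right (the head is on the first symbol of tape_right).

Transitions applied:
Step 1: δ(p0, b) = (pR, □, L)

The first 2 configurations are:
[p0]babba ⊢ [pR]□□abba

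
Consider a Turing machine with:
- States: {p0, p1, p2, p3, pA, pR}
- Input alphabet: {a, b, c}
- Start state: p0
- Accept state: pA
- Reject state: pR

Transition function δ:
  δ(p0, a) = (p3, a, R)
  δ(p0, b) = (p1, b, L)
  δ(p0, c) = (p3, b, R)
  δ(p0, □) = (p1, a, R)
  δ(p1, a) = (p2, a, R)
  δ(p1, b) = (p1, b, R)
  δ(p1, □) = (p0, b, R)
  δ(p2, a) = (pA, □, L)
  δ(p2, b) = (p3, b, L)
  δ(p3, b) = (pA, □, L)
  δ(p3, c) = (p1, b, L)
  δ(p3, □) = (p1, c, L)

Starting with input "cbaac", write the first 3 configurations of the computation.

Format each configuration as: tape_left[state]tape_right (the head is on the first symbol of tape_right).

Transitions applied:
Step 1: δ(p0, c) = (p3, b, R)
Step 2: δ(p3, b) = (pA, □, L)

The first 3 configurations are:
[p0]cbaac ⊢ b[p3]baac ⊢ [pA]b□aac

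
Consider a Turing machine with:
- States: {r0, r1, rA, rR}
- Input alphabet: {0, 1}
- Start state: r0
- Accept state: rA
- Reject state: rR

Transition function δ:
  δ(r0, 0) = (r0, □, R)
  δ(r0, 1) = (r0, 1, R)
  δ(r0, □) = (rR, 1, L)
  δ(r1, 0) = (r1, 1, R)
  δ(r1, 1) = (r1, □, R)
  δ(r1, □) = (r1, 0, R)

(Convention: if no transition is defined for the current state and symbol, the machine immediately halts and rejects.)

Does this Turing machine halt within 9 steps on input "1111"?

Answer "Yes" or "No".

Execution trace:
Initial: [r0]1111
Step 1: δ(r0, 1) = (r0, 1, R) → 1[r0]111
Step 2: δ(r0, 1) = (r0, 1, R) → 11[r0]11
Step 3: δ(r0, 1) = (r0, 1, R) → 111[r0]1
Step 4: δ(r0, 1) = (r0, 1, R) → 1111[r0]□
Step 5: δ(r0, □) = (rR, 1, L) → 111[rR]11

The machine reaches the reject state rR and halts.
The machine halted after 5 steps (within the 9-step bound).

Answer: Yes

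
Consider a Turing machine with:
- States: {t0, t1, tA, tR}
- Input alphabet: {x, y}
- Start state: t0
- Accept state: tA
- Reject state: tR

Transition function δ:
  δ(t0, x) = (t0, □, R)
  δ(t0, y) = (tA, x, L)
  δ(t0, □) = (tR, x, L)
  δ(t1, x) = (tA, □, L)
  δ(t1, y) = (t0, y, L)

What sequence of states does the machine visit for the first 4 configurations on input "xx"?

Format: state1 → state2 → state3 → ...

Execution trace:
Initial: [t0]xx
Step 1: δ(t0, x) = (t0, □, R) → □[t0]x
Step 2: δ(t0, x) = (t0, □, R) → □□[t0]□
Step 3: δ(t0, □) = (tR, x, L) → □[tR]□x

The machine reaches the reject state tR and halts.

State sequence: t0 → t0 → t0 → tR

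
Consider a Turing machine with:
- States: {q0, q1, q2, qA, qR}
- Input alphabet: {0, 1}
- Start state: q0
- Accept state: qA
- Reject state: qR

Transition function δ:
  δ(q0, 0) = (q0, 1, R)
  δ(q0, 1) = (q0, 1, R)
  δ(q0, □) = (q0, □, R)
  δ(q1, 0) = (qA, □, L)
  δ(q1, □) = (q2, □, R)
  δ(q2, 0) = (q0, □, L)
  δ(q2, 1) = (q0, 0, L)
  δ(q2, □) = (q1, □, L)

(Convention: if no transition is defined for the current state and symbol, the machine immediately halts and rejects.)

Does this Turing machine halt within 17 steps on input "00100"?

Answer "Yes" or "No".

Execution trace:
Initial: [q0]00100
Step 1: δ(q0, 0) = (q0, 1, R) → 1[q0]0100
Step 2: δ(q0, 0) = (q0, 1, R) → 11[q0]100
Step 3: δ(q0, 1) = (q0, 1, R) → 111[q0]00
Step 4: δ(q0, 0) = (q0, 1, R) → 1111[q0]0
Step 5: δ(q0, 0) = (q0, 1, R) → 11111[q0]□
Step 6: δ(q0, □) = (q0, □, R) → 11111□[q0]□
Step 7: δ(q0, □) = (q0, □, R) → 11111□□[q0]□
Step 8: δ(q0, □) = (q0, □, R) → 11111□□□[q0]□
Step 9: δ(q0, □) = (q0, □, R) → 11111□□□□[q0]□
Step 10: δ(q0, □) = (q0, □, R) → 11111□□□□□[q0]□
Step 11: δ(q0, □) = (q0, □, R) → 11111□□□□□□[q0]□
Step 12: δ(q0, □) = (q0, □, R) → 11111□□□□□□□[q0]□
Step 13: δ(q0, □) = (q0, □, R) → 11111□□□□□□□□[q0]□
Step 14: δ(q0, □) = (q0, □, R) → 11111□□□□□□□□□[q0]□
Step 15: δ(q0, □) = (q0, □, R) → 11111□□□□□□□□□□[q0]□
Step 16: δ(q0, □) = (q0, □, R) → 11111□□□□□□□□□□□[q0]□
Step 17: δ(q0, □) = (q0, □, R) → 11111□□□□□□□□□□□□[q0]□

The machine has not reached a halting state after 17 steps.
The machine did not halt within the 17-step bound.

Answer: No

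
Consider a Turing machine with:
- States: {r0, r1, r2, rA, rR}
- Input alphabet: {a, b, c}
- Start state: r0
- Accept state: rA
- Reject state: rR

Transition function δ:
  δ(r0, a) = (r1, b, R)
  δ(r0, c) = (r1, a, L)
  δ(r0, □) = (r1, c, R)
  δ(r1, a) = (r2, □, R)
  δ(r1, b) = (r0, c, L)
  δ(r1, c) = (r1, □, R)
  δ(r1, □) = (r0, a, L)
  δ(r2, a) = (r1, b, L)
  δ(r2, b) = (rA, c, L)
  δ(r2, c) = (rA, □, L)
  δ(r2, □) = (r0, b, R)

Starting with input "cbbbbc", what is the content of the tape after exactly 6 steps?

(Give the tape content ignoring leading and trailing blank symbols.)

Execution trace:
Initial: [r0]cbbbbc
Step 1: δ(r0, c) = (r1, a, L) → [r1]□abbbbc
Step 2: δ(r1, □) = (r0, a, L) → [r0]□aabbbbc
Step 3: δ(r0, □) = (r1, c, R) → c[r1]aabbbbc
Step 4: δ(r1, a) = (r2, □, R) → c□[r2]abbbbc
Step 5: δ(r2, a) = (r1, b, L) → c[r1]□bbbbbc
Step 6: δ(r1, □) = (r0, a, L) → [r0]cabbbbbc

After 6 steps, the tape (ignoring leading/trailing blanks) is: cabbbbbc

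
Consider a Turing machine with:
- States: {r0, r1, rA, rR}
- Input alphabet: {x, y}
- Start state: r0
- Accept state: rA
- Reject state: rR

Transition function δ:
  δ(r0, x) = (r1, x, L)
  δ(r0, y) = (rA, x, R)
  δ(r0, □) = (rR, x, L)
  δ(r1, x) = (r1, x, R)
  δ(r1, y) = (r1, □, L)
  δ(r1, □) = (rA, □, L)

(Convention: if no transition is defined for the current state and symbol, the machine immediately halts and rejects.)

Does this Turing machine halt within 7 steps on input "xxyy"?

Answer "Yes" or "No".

Execution trace:
Initial: [r0]xxyy
Step 1: δ(r0, x) = (r1, x, L) → [r1]□xxyy
Step 2: δ(r1, □) = (rA, □, L) → [rA]□□xxyy

The machine reaches the accept state rA and halts.
The machine halted after 2 steps (within the 7-step bound).

Answer: Yes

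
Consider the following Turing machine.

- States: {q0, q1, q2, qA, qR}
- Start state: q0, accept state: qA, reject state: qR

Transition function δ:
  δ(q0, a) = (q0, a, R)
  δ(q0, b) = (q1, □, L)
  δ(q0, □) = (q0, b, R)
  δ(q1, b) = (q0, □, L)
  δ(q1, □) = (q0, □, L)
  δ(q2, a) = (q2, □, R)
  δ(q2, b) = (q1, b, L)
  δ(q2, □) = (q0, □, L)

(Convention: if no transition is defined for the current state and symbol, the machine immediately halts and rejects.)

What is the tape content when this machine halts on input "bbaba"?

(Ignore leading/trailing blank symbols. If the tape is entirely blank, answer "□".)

Execution trace:
Initial: [q0]bbaba
Step 1: δ(q0, b) = (q1, □, L) → [q1]□□baba
Step 2: δ(q1, □) = (q0, □, L) → [q0]□□□baba
Step 3: δ(q0, □) = (q0, b, R) → b[q0]□□baba
Step 4: δ(q0, □) = (q0, b, R) → bb[q0]□baba
Step 5: δ(q0, □) = (q0, b, R) → bbb[q0]baba
Step 6: δ(q0, b) = (q1, □, L) → bb[q1]b□aba
Step 7: δ(q1, b) = (q0, □, L) → b[q0]b□□aba
Step 8: δ(q0, b) = (q1, □, L) → [q1]b□□□aba
Step 9: δ(q1, b) = (q0, □, L) → [q0]□□□□□aba
Step 10: δ(q0, □) = (q0, b, R) → b[q0]□□□□aba
Step 11: δ(q0, □) = (q0, b, R) → bb[q0]□□□aba
Step 12: δ(q0, □) = (q0, b, R) → bbb[q0]□□aba
Step 13: δ(q0, □) = (q0, b, R) → bbbb[q0]□aba
Step 14: δ(q0, □) = (q0, b, R) → bbbbb[q0]aba
Step 15: δ(q0, a) = (q0, a, R) → bbbbba[q0]ba
Step 16: δ(q0, b) = (q1, □, L) → bbbbb[q1]a□a

No transition is defined for δ(q1, a). By convention the machine halts and rejects.

Final tape (ignoring leading/trailing blanks): bbbbba□a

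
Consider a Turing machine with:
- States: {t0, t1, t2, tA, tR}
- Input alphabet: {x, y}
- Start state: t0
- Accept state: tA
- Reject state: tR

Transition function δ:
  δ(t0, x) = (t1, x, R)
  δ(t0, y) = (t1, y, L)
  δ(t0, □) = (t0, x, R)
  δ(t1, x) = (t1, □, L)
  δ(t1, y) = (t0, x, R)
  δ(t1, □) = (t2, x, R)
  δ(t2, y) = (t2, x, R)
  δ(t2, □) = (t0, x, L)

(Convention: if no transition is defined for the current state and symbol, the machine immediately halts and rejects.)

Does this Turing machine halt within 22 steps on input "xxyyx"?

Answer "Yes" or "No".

Execution trace:
Initial: [t0]xxyyx
Step 1: δ(t0, x) = (t1, x, R) → x[t1]xyyx
Step 2: δ(t1, x) = (t1, □, L) → [t1]x□yyx
Step 3: δ(t1, x) = (t1, □, L) → [t1]□□□yyx
Step 4: δ(t1, □) = (t2, x, R) → x[t2]□□yyx
Step 5: δ(t2, □) = (t0, x, L) → [t0]xx□yyx
Step 6: δ(t0, x) = (t1, x, R) → x[t1]x□yyx
Step 7: δ(t1, x) = (t1, □, L) → [t1]x□□yyx
Step 8: δ(t1, x) = (t1, □, L) → [t1]□□□□yyx
Step 9: δ(t1, □) = (t2, x, R) → x[t2]□□□yyx
Step 10: δ(t2, □) = (t0, x, L) → [t0]xx□□yyx
Step 11: δ(t0, x) = (t1, x, R) → x[t1]x□□yyx
Step 12: δ(t1, x) = (t1, □, L) → [t1]x□□□yyx
Step 13: δ(t1, x) = (t1, □, L) → [t1]□□□□□yyx
Step 14: δ(t1, □) = (t2, x, R) → x[t2]□□□□yyx
Step 15: δ(t2, □) = (t0, x, L) → [t0]xx□□□yyx
Step 16: δ(t0, x) = (t1, x, R) → x[t1]x□□□yyx
Step 17: δ(t1, x) = (t1, □, L) → [t1]x□□□□yyx
Step 18: δ(t1, x) = (t1, □, L) → [t1]□□□□□□yyx
Step 19: δ(t1, □) = (t2, x, R) → x[t2]□□□□□yyx
Step 20: δ(t2, □) = (t0, x, L) → [t0]xx□□□□yyx
Step 21: δ(t0, x) = (t1, x, R) → x[t1]x□□□□yyx
Step 22: δ(t1, x) = (t1, □, L) → [t1]x□□□□□yyx

The machine has not reached a halting state after 22 steps.
The machine did not halt within the 22-step bound.

Answer: No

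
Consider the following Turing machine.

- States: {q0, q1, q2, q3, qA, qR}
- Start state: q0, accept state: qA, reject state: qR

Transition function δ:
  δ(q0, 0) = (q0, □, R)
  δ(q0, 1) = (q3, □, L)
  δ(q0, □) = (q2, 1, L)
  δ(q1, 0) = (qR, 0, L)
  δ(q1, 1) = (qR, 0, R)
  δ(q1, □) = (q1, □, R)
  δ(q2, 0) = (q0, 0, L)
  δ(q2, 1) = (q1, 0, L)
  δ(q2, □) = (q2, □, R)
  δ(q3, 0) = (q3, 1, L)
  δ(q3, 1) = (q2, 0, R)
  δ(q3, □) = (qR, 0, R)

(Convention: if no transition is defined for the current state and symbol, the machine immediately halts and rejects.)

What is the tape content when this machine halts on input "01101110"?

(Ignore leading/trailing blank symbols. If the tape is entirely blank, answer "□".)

Execution trace:
Initial: [q0]01101110
Step 1: δ(q0, 0) = (q0, □, R) → □[q0]1101110
Step 2: δ(q0, 1) = (q3, □, L) → [q3]□□101110
Step 3: δ(q3, □) = (qR, 0, R) → 0[qR]□101110

The machine reaches the reject state qR and halts.

Final tape (ignoring leading/trailing blanks): 0□101110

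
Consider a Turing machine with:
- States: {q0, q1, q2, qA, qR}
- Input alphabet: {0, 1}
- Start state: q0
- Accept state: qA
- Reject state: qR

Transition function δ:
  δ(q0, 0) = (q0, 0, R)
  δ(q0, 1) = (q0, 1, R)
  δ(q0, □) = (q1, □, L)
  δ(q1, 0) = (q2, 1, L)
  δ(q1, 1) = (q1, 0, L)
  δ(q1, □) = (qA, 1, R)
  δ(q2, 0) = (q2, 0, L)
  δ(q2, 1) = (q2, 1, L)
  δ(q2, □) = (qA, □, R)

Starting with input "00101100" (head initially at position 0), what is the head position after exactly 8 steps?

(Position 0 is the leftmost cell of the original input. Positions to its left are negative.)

Execution trace (head position shown):
Step 0: [q0]00101100  (head at position 0)
Step 1: move right → 0[q0]0101100  (head at position 1)
Step 2: move right → 00[q0]101100  (head at position 2)
Step 3: move right → 001[q0]01100  (head at position 3)
Step 4: move right → 0010[q0]1100  (head at position 4)
Step 5: move right → 00101[q0]100  (head at position 5)
Step 6: move right → 001011[q0]00  (head at position 6)
Step 7: move right → 0010110[q0]0  (head at position 7)
Step 8: move right → 00101100[q0]□  (head at position 8)

After 8 steps, the head is at position 8.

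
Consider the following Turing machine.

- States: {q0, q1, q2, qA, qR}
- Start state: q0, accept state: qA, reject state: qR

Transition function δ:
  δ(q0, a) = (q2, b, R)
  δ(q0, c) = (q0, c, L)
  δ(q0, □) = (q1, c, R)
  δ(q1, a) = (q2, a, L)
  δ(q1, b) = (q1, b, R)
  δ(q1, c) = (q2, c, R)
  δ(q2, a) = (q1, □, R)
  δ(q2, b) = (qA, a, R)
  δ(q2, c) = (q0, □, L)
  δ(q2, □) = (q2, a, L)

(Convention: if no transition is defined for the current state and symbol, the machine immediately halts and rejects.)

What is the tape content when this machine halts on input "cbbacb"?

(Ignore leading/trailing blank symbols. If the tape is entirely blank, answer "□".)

Execution trace:
Initial: [q0]cbbacb
Step 1: δ(q0, c) = (q0, c, L) → [q0]□cbbacb
Step 2: δ(q0, □) = (q1, c, R) → c[q1]cbbacb
Step 3: δ(q1, c) = (q2, c, R) → cc[q2]bbacb
Step 4: δ(q2, b) = (qA, a, R) → cca[qA]bacb

The machine reaches the accept state qA and halts.

Final tape (ignoring leading/trailing blanks): ccabacb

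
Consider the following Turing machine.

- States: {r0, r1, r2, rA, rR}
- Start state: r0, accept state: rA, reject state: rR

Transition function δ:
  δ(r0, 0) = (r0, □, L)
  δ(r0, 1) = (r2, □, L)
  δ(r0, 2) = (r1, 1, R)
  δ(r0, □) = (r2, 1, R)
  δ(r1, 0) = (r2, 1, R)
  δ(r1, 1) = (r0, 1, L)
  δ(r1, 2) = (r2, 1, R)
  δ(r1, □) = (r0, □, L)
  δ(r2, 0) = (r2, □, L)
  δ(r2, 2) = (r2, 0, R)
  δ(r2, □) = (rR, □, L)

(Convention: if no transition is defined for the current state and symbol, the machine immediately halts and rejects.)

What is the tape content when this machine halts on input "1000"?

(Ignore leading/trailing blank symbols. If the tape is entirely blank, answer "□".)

Execution trace:
Initial: [r0]1000
Step 1: δ(r0, 1) = (r2, □, L) → [r2]□□000
Step 2: δ(r2, □) = (rR, □, L) → [rR]□□□000

The machine reaches the reject state rR and halts.

Final tape (ignoring leading/trailing blanks): 000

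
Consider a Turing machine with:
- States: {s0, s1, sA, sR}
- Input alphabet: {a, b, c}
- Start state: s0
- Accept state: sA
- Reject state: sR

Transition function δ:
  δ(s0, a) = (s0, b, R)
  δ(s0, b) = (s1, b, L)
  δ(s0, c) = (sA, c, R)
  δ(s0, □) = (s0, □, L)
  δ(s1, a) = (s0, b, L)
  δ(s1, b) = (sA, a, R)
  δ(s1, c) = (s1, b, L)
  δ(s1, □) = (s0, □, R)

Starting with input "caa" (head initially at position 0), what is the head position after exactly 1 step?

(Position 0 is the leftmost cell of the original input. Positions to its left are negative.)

Execution trace (head position shown):
Step 0: [s0]caa  (head at position 0)
Step 1: move right → c[sA]aa  (head at position 1)

After 1 step, the head is at position 1.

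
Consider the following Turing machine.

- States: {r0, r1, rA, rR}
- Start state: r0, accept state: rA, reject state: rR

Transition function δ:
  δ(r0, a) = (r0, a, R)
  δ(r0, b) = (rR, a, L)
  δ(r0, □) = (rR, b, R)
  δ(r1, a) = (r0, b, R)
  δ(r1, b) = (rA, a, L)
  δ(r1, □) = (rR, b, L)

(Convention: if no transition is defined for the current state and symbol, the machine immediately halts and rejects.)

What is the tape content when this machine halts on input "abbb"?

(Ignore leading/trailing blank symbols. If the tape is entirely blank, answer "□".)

Execution trace:
Initial: [r0]abbb
Step 1: δ(r0, a) = (r0, a, R) → a[r0]bbb
Step 2: δ(r0, b) = (rR, a, L) → [rR]aabb

The machine reaches the reject state rR and halts.

Final tape (ignoring leading/trailing blanks): aabb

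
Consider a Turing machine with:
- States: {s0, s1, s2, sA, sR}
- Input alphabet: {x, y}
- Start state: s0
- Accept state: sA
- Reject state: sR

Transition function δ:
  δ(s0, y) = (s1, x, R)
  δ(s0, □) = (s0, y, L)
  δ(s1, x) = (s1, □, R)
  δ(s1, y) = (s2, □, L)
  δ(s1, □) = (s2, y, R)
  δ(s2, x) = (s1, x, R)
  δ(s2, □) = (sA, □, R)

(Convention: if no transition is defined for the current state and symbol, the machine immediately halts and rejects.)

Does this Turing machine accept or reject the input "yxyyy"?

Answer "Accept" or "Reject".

Execution trace:
Initial: [s0]yxyyy
Step 1: δ(s0, y) = (s1, x, R) → x[s1]xyyy
Step 2: δ(s1, x) = (s1, □, R) → x□[s1]yyy
Step 3: δ(s1, y) = (s2, □, L) → x[s2]□□yy
Step 4: δ(s2, □) = (sA, □, R) → x□[sA]□yy

The machine reaches the accept state sA and halts.

Answer: Accept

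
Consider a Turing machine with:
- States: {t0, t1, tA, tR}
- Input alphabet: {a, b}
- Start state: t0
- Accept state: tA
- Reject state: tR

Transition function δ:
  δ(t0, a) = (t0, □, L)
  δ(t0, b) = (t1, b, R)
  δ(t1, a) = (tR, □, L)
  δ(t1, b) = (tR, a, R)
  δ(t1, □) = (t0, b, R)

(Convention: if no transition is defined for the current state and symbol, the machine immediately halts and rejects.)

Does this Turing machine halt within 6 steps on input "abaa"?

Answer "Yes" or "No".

Execution trace:
Initial: [t0]abaa
Step 1: δ(t0, a) = (t0, □, L) → [t0]□□baa

No transition is defined for δ(t0, □). By convention the machine halts and rejects.
The machine halted after 1 step (within the 6-step bound).

Answer: Yes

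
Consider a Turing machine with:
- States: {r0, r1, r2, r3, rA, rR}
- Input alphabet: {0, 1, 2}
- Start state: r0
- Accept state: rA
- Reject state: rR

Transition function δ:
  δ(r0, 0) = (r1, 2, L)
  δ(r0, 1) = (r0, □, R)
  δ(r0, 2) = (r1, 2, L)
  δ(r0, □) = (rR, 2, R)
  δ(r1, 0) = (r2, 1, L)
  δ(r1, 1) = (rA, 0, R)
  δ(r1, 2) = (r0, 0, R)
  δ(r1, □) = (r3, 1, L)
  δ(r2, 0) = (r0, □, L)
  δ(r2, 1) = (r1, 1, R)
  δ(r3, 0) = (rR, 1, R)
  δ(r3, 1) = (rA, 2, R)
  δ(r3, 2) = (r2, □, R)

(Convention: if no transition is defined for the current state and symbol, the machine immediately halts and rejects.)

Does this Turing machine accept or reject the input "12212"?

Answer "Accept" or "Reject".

Execution trace:
Initial: [r0]12212
Step 1: δ(r0, 1) = (r0, □, R) → □[r0]2212
Step 2: δ(r0, 2) = (r1, 2, L) → [r1]□2212
Step 3: δ(r1, □) = (r3, 1, L) → [r3]□12212

No transition is defined for δ(r3, □). By convention the machine halts and rejects.

Answer: Reject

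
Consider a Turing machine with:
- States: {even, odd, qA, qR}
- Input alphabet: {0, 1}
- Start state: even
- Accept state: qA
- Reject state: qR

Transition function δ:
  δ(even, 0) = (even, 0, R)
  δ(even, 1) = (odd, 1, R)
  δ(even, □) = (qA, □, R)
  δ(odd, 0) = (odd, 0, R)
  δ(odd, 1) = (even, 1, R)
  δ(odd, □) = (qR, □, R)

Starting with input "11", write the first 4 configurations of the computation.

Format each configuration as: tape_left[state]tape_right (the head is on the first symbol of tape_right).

Transitions applied:
Step 1: δ(even, 1) = (odd, 1, R)
Step 2: δ(odd, 1) = (even, 1, R)
Step 3: δ(even, □) = (qA, □, R)

The first 4 configurations are:
[even]11 ⊢ 1[odd]1 ⊢ 11[even]□ ⊢ 11□[qA]□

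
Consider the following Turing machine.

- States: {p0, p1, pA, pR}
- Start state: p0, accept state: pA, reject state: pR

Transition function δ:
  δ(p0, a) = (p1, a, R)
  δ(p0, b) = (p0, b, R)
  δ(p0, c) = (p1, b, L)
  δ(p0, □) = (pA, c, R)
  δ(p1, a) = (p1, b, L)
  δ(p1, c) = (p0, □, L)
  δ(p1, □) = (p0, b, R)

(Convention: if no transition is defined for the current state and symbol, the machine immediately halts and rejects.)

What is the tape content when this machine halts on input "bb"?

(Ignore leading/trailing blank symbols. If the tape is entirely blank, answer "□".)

Execution trace:
Initial: [p0]bb
Step 1: δ(p0, b) = (p0, b, R) → b[p0]b
Step 2: δ(p0, b) = (p0, b, R) → bb[p0]□
Step 3: δ(p0, □) = (pA, c, R) → bbc[pA]□

The machine reaches the accept state pA and halts.

Final tape (ignoring leading/trailing blanks): bbc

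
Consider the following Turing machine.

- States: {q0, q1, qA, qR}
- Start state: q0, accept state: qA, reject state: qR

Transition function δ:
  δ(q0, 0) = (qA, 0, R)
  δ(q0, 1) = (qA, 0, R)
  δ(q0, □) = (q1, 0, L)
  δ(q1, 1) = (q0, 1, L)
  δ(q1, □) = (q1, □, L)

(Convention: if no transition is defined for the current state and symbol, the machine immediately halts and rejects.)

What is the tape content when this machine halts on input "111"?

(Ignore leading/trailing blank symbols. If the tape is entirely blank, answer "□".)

Execution trace:
Initial: [q0]111
Step 1: δ(q0, 1) = (qA, 0, R) → 0[qA]11

The machine reaches the accept state qA and halts.

Final tape (ignoring leading/trailing blanks): 011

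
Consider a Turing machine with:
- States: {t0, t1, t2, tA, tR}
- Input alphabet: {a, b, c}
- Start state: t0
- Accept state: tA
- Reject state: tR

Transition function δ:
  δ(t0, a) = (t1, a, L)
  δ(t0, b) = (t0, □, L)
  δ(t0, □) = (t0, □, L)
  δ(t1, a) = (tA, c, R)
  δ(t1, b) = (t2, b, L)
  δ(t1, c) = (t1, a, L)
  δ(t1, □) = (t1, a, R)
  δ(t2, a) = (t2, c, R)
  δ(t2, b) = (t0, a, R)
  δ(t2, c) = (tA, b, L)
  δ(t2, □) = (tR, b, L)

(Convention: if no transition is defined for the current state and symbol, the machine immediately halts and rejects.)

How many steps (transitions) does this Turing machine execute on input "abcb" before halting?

Execution trace:
Initial: [t0]abcb
Step 1: δ(t0, a) = (t1, a, L) → [t1]□abcb
Step 2: δ(t1, □) = (t1, a, R) → a[t1]abcb
Step 3: δ(t1, a) = (tA, c, R) → ac[tA]bcb

The machine reaches the accept state tA and halts.

The machine executed 3 steps before halting.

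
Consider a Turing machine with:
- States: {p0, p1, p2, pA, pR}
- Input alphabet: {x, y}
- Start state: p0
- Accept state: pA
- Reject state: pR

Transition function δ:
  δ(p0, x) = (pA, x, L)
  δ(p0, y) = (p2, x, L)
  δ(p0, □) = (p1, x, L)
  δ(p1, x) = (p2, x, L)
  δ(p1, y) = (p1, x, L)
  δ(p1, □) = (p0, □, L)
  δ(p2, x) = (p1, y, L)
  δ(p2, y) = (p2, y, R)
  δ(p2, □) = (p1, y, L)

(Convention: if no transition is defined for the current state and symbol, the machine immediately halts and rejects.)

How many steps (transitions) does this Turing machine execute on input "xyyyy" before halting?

Execution trace:
Initial: [p0]xyyyy
Step 1: δ(p0, x) = (pA, x, L) → [pA]□xyyyy

The machine reaches the accept state pA and halts.

The machine executed 1 step before halting.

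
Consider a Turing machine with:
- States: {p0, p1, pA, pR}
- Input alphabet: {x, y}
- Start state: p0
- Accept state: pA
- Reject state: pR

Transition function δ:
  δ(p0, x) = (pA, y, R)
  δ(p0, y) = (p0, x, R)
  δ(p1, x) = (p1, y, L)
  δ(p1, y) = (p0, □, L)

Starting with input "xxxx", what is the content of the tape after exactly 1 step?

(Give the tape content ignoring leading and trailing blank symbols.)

Execution trace:
Initial: [p0]xxxx
Step 1: δ(p0, x) = (pA, y, R) → y[pA]xxx

The machine reaches the accept state pA and halts.

After 1 step, the tape (ignoring leading/trailing blanks) is: yxxx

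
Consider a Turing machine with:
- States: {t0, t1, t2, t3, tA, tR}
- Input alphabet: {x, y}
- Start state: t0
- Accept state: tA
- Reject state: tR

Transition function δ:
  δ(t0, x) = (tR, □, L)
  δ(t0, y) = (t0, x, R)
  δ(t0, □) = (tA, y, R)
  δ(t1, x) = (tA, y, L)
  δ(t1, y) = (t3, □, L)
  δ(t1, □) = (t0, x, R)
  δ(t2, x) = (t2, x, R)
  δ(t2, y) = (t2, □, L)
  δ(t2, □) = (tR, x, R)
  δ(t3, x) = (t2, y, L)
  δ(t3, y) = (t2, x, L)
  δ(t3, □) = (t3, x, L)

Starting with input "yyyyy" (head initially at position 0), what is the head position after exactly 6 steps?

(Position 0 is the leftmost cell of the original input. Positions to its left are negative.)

Execution trace (head position shown):
Step 0: [t0]yyyyy  (head at position 0)
Step 1: move right → x[t0]yyyy  (head at position 1)
Step 2: move right → xx[t0]yyy  (head at position 2)
Step 3: move right → xxx[t0]yy  (head at position 3)
Step 4: move right → xxxx[t0]y  (head at position 4)
Step 5: move right → xxxxx[t0]□  (head at position 5)
Step 6: move right → xxxxxy[tA]□  (head at position 6)

After 6 steps, the head is at position 6.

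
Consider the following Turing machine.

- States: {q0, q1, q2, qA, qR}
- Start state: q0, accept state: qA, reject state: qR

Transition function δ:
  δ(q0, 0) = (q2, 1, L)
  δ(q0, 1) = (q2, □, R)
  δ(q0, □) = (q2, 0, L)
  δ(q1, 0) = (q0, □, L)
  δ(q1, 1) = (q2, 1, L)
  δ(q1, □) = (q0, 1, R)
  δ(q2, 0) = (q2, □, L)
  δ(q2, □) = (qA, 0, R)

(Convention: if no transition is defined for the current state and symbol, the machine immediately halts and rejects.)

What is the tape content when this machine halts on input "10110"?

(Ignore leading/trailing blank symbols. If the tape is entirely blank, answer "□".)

Execution trace:
Initial: [q0]10110
Step 1: δ(q0, 1) = (q2, □, R) → □[q2]0110
Step 2: δ(q2, 0) = (q2, □, L) → [q2]□□110
Step 3: δ(q2, □) = (qA, 0, R) → 0[qA]□110

The machine reaches the accept state qA and halts.

Final tape (ignoring leading/trailing blanks): 0□110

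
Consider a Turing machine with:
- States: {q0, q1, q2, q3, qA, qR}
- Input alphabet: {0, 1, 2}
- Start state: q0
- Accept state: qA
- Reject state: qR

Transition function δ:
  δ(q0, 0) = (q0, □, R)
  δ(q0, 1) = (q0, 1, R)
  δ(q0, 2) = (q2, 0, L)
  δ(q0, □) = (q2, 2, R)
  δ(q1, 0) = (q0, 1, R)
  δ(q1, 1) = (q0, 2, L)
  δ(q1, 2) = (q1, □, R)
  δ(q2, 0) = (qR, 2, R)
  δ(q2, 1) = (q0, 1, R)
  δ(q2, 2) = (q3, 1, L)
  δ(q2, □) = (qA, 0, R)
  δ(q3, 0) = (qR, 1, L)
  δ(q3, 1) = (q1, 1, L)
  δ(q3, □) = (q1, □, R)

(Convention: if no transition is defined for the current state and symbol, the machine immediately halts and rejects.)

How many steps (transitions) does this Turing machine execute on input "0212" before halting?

Execution trace:
Initial: [q0]0212
Step 1: δ(q0, 0) = (q0, □, R) → □[q0]212
Step 2: δ(q0, 2) = (q2, 0, L) → [q2]□012
Step 3: δ(q2, □) = (qA, 0, R) → 0[qA]012

The machine reaches the accept state qA and halts.

The machine executed 3 steps before halting.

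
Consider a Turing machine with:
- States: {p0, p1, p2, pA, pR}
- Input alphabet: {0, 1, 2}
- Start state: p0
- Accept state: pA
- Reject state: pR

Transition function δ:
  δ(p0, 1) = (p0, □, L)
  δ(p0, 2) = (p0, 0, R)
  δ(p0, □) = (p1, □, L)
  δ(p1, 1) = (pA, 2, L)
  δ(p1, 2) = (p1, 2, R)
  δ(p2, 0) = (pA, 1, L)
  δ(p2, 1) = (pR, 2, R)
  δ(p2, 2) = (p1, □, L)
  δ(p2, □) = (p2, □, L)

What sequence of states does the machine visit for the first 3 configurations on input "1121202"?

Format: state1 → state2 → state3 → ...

Execution trace:
Initial: [p0]1121202
Step 1: δ(p0, 1) = (p0, □, L) → [p0]□□121202
Step 2: δ(p0, □) = (p1, □, L) → [p1]□□□121202

No transition is defined for δ(p1, □). By convention the machine halts and rejects.

State sequence: p0 → p0 → p1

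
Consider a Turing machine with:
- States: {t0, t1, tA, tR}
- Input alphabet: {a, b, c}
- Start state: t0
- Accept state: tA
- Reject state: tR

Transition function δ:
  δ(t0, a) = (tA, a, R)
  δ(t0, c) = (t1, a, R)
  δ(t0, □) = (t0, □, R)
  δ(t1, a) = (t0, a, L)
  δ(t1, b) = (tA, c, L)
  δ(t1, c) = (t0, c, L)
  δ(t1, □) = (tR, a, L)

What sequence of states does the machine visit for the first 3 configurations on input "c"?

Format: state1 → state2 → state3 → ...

Execution trace:
Initial: [t0]c
Step 1: δ(t0, c) = (t1, a, R) → a[t1]□
Step 2: δ(t1, □) = (tR, a, L) → [tR]aa

The machine reaches the reject state tR and halts.

State sequence: t0 → t1 → tR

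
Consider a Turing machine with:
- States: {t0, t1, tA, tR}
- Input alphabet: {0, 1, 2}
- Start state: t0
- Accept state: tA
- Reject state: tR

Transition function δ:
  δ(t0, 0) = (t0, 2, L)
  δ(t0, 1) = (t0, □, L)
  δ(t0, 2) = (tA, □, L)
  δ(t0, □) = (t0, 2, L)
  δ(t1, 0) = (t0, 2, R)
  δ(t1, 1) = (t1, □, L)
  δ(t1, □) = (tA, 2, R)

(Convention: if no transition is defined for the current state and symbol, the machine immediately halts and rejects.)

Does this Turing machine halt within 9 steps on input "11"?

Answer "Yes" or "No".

Execution trace:
Initial: [t0]11
Step 1: δ(t0, 1) = (t0, □, L) → [t0]□□1
Step 2: δ(t0, □) = (t0, 2, L) → [t0]□2□1
Step 3: δ(t0, □) = (t0, 2, L) → [t0]□22□1
Step 4: δ(t0, □) = (t0, 2, L) → [t0]□222□1
Step 5: δ(t0, □) = (t0, 2, L) → [t0]□2222□1
Step 6: δ(t0, □) = (t0, 2, L) → [t0]□22222□1
Step 7: δ(t0, □) = (t0, 2, L) → [t0]□222222□1
Step 8: δ(t0, □) = (t0, 2, L) → [t0]□2222222□1
Step 9: δ(t0, □) = (t0, 2, L) → [t0]□22222222□1

The machine has not reached a halting state after 9 steps.
The machine did not halt within the 9-step bound.

Answer: No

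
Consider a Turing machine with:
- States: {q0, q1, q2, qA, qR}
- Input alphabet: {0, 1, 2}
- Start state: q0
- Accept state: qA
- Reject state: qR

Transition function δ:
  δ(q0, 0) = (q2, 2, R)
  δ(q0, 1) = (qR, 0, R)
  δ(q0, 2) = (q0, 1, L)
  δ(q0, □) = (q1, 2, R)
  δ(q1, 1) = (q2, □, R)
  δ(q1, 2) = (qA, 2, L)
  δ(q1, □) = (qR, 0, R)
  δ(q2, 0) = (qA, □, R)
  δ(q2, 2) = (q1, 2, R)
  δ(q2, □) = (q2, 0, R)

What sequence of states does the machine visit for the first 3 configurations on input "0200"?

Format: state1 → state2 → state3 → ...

Execution trace:
Initial: [q0]0200
Step 1: δ(q0, 0) = (q2, 2, R) → 2[q2]200
Step 2: δ(q2, 2) = (q1, 2, R) → 22[q1]00

No transition is defined for δ(q1, 0). By convention the machine halts and rejects.

State sequence: q0 → q2 → q1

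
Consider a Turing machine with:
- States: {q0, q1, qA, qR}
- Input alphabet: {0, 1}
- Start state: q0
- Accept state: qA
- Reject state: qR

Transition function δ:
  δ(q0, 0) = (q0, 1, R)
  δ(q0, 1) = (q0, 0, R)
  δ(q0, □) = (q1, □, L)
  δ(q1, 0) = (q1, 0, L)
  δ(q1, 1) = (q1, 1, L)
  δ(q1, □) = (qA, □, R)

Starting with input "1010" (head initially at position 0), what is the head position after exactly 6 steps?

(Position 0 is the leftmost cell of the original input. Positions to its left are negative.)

Execution trace (head position shown):
Step 0: [q0]1010  (head at position 0)
Step 1: move right → 0[q0]010  (head at position 1)
Step 2: move right → 01[q0]10  (head at position 2)
Step 3: move right → 010[q0]0  (head at position 3)
Step 4: move right → 0101[q0]□  (head at position 4)
Step 5: move left → 010[q1]1□  (head at position 3)
Step 6: move left → 01[q1]01□  (head at position 2)

After 6 steps, the head is at position 2.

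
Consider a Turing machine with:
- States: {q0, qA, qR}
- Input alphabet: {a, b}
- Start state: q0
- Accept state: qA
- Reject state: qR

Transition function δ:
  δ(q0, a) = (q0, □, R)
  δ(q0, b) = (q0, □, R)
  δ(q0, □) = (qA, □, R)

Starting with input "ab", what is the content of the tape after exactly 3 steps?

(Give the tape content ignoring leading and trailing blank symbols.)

Execution trace:
Initial: [q0]ab
Step 1: δ(q0, a) = (q0, □, R) → □[q0]b
Step 2: δ(q0, b) = (q0, □, R) → □□[q0]□
Step 3: δ(q0, □) = (qA, □, R) → □□□[qA]□

The machine reaches the accept state qA and halts.

After 3 steps, the tape (ignoring leading/trailing blanks) is: □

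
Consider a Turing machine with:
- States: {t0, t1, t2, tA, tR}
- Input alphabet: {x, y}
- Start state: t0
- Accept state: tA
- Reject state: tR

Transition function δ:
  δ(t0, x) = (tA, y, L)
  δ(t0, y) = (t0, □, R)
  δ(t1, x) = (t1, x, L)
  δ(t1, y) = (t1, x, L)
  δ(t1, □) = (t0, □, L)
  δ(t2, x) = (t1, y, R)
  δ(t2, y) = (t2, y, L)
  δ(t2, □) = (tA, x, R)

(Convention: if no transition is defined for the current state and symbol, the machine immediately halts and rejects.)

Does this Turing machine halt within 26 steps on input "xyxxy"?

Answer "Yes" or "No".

Execution trace:
Initial: [t0]xyxxy
Step 1: δ(t0, x) = (tA, y, L) → [tA]□yyxxy

The machine reaches the accept state tA and halts.
The machine halted after 1 step (within the 26-step bound).

Answer: Yes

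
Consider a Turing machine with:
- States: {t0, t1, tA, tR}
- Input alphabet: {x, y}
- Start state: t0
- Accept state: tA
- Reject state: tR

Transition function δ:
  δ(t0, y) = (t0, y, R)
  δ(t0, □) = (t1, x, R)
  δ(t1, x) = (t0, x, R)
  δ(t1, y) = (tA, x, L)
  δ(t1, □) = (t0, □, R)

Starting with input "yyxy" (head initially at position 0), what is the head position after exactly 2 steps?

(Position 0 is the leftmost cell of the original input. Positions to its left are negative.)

Execution trace (head position shown):
Step 0: [t0]yyxy  (head at position 0)
Step 1: move right → y[t0]yxy  (head at position 1)
Step 2: move right → yy[t0]xy  (head at position 2)

After 2 steps, the head is at position 2.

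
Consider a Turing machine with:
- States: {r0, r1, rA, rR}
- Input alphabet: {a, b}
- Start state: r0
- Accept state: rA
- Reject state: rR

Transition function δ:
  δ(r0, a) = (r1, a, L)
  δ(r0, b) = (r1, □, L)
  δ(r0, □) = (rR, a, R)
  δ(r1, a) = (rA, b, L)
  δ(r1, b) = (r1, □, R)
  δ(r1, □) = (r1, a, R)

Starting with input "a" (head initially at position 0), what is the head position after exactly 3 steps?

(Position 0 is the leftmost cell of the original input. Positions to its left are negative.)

Execution trace (head position shown):
Step 0: [r0]a  (head at position 0)
Step 1: move left → [r1]□a  (head at position -1)
Step 2: move right → a[r1]a  (head at position 0)
Step 3: move left → [rA]ab  (head at position -1)

After 3 steps, the head is at position -1.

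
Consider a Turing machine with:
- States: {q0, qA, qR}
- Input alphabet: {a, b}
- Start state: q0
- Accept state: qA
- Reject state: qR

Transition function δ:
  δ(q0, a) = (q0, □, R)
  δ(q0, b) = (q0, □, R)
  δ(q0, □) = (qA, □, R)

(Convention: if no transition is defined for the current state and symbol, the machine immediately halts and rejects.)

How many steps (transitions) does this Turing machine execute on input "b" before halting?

Execution trace:
Initial: [q0]b
Step 1: δ(q0, b) = (q0, □, R) → □[q0]□
Step 2: δ(q0, □) = (qA, □, R) → □□[qA]□

The machine reaches the accept state qA and halts.

The machine executed 2 steps before halting.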